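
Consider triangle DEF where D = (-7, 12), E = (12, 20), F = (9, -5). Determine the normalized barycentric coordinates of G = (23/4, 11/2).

Signed area of the reference triangle: [DEF] = ½·((-7)·(20−(-5)) + 12·(-5−12) + 9·(12−20)) = ½·(-175 − 204 − 72) = -451/2.
[GEF] = ½·((23/4)·(20−(-5)) + 12·(-5−(11/2)) + 9·(11/2−20)) = ½·(575/4 − 126 − 261/2) = -451/8, so the D-coordinate is (-451/8)/(-451/2) = 1/4.
[DGF] = ½·((-7)·(11/2−(-5)) + (23/4)·(-5−12) + 9·(12−(11/2))) = ½·(-147/2 − 391/4 + 117/2) = -451/8, so the E-coordinate is 1/4.
[DEG] = ½·((-7)·(20−(11/2)) + 12·(11/2−12) + (23/4)·(12−20)) = ½·(-203/2 − 78 − 46) = -451/4, so the F-coordinate is 1/2.
Check: 1/4 + 1/4 + 1/2 = 1.

(1/4, 1/4, 1/2)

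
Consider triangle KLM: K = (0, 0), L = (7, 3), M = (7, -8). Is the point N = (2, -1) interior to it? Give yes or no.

Barycentric coordinates of N: (5/7, 9/77, 13/77).
The three coordinates are positive, positive, positive; a point is interior exactly when all three are positive.

yes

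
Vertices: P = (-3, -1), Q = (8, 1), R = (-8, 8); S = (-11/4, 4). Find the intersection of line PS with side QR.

(-8/3, 17/3)

Barycentric coordinates of S with respect to PQR: (1/4, 1/4, 1/2).
On side QR the P-coordinate is zero; dropping S's P-weight 1/4 and renormalizing the remaining 1/4 : 1/2 gives weights 1/3, 2/3 on Q, R.
T = (1/3)·(8, 1) + (2/3)·(-8, 8) = (-8/3, 17/3).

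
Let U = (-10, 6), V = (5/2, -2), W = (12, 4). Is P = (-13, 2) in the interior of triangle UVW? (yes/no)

Barycentric coordinates of P: (131/151, 94/151, -74/151).
The three coordinates are positive, positive, negative; a point is interior exactly when all three are positive.

no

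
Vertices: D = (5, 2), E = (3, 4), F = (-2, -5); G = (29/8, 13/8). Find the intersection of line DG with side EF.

(4/3, 1)

Barycentric coordinates of G with respect to DEF: (5/8, 1/4, 1/8).
On side EF the D-coordinate is zero; dropping G's D-weight 5/8 and renormalizing the remaining 1/4 : 1/8 gives weights 2/3, 1/3 on E, F.
H = (2/3)·(3, 4) + (1/3)·(-2, -5) = (4/3, 1).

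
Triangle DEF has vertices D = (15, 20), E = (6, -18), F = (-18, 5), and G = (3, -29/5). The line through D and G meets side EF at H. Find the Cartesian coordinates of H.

(0, -49/4)

Barycentric coordinates of G with respect to DEF: (1/5, 3/5, 1/5).
On side EF the D-coordinate is zero; dropping G's D-weight 1/5 and renormalizing the remaining 3/5 : 1/5 gives weights 3/4, 1/4 on E, F.
H = (3/4)·(6, -18) + (1/4)·(-18, 5) = (0, -49/4).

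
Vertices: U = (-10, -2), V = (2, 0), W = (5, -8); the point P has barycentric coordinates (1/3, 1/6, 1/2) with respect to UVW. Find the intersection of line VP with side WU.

(-1, -28/5)

Line VP meets WU where the V-coordinate vanishes; zeroing P's V-weight and renormalizing leaves W, U-weights 1/2 : 1/3 → (3/5, 2/5).
So Q = (3/5)·W + (2/5)·U = (-1, -28/5).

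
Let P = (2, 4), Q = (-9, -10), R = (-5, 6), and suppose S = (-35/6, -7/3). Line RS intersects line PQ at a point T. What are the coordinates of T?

(-25/4, -13/2)

Barycentric coordinates of S with respect to PQR: (1/6, 1/2, 1/3).
On side PQ the R-coordinate is zero; dropping S's R-weight 1/3 and renormalizing the remaining 1/6 : 1/2 gives weights 1/4, 3/4 on P, Q.
T = (1/4)·(2, 4) + (3/4)·(-9, -10) = (-25/4, -13/2).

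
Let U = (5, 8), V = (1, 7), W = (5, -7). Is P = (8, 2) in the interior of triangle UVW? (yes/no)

no

Barycentric coordinates of P: (13/10, -3/4, 9/20).
The three coordinates are positive, negative, positive; a point is interior exactly when all three are positive.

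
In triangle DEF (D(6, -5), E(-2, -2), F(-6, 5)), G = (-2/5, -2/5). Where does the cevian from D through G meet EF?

(-14/3, 8/3)

Barycentric coordinates of G with respect to DEF: (2/5, 1/5, 2/5).
On side EF the D-coordinate is zero; dropping G's D-weight 2/5 and renormalizing the remaining 1/5 : 2/5 gives weights 1/3, 2/3 on E, F.
H = (1/3)·(-2, -2) + (2/3)·(-6, 5) = (-14/3, 8/3).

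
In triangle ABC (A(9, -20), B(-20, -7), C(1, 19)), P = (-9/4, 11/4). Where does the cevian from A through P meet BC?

(-6, 31/3)

Barycentric coordinates of P with respect to ABC: (1/4, 1/4, 1/2).
On side BC the A-coordinate is zero; dropping P's A-weight 1/4 and renormalizing the remaining 1/4 : 1/2 gives weights 1/3, 2/3 on B, C.
Q = (1/3)·(-20, -7) + (2/3)·(1, 19) = (-6, 31/3).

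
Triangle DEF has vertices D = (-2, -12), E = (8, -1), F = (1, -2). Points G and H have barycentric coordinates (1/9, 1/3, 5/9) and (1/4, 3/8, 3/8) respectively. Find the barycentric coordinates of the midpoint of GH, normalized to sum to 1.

Since both coordinate triples sum to 1, the midpoint's barycentrics are the componentwise average.
(1/9+1/4)/2 = 13/72; similarly 17/48 and 67/144.

(13/72, 17/48, 67/144)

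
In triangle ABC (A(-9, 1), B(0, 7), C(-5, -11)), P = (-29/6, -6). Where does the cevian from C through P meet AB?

(-9/2, 4)

Barycentric coordinates of P with respect to ABC: (1/6, 1/6, 2/3).
On side AB the C-coordinate is zero; dropping P's C-weight 2/3 and renormalizing the remaining 1/6 : 1/6 gives weights 1/2, 1/2 on A, B.
Q = (1/2)·(-9, 1) + (1/2)·(0, 7) = (-9/2, 4).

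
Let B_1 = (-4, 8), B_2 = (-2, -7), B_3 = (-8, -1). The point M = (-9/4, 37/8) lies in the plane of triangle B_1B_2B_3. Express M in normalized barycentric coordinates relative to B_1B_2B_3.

(7/8, 3/8, -1/4)

Signed area of the reference triangle: [B_1B_2B_3] = ½·((-4)·(-7−(-1)) + (-2)·(-1−8) + (-8)·(8−(-7))) = ½·(24 + 18 − 120) = -39.
[MB_2B_3] = ½·((-9/4)·(-7−(-1)) + (-2)·(-1−(37/8)) + (-8)·(37/8−(-7))) = ½·(27/2 + 45/4 − 93) = -273/8, so the B_1-coordinate is (-273/8)/(-39) = 7/8.
[B_1MB_3] = ½·((-4)·(37/8−(-1)) + (-9/4)·(-1−8) + (-8)·(8−(37/8))) = ½·(-45/2 + 81/4 − 27) = -117/8, so the B_2-coordinate is 3/8.
[B_1B_2M] = ½·((-4)·(-7−(37/8)) + (-2)·(37/8−8) + (-9/4)·(8−(-7))) = ½·(93/2 + 27/4 − 135/4) = 39/4, so the B_3-coordinate is -1/4.
Check: 7/8 + 3/8 − 1/4 = 1.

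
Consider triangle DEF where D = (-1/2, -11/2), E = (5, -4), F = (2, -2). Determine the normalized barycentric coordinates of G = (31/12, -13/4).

(1/6, 1/3, 1/2)

Signed area of the reference triangle: [DEF] = ½·((-1/2)·(-4−(-2)) + 5·(-2−(-11/2)) + 2·(-11/2−(-4))) = ½·(1 + 35/2 − 3) = 31/4.
[GEF] = ½·((31/12)·(-4−(-2)) + 5·(-2−(-13/4)) + 2·(-13/4−(-4))) = ½·(-31/6 + 25/4 + 3/2) = 31/24, so the D-coordinate is (31/24)/(31/4) = 1/6.
[DGF] = ½·((-1/2)·(-13/4−(-2)) + (31/12)·(-2−(-11/2)) + 2·(-11/2−(-13/4))) = ½·(5/8 + 217/24 − 9/2) = 31/12, so the E-coordinate is 1/3.
[DEG] = ½·((-1/2)·(-4−(-13/4)) + 5·(-13/4−(-11/2)) + (31/12)·(-11/2−(-4))) = ½·(3/8 + 45/4 − 31/8) = 31/8, so the F-coordinate is 1/2.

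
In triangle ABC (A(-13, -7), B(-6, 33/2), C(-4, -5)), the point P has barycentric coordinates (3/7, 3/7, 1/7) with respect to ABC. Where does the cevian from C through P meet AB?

(-19/2, 19/4)

Line CP meets AB where the C-coordinate vanishes; zeroing P's C-weight and renormalizing leaves A, B-weights 3/7 : 3/7 → (1/2, 1/2).
So Q = (1/2)·A + (1/2)·B = (-19/2, 19/4).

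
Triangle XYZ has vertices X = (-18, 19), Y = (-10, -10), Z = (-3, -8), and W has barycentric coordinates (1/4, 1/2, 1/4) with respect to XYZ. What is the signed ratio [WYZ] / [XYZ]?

1/4

The signed ratio [WYZ]/[XYZ] equals the barycentric coordinate of W at vertex X, which is 1/4.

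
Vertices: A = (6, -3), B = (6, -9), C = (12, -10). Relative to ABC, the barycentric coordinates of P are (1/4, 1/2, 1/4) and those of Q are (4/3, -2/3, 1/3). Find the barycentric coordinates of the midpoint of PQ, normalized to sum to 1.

(19/24, -1/12, 7/24)

Since both coordinate triples sum to 1, the midpoint's barycentrics are the componentwise average.
(1/4+4/3)/2 = 19/24; similarly -1/12 and 7/24.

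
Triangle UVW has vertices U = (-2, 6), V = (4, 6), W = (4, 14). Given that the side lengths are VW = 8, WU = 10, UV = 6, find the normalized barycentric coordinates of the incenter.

(1/3, 5/12, 1/4)

The incenter has barycentric coordinates proportional to the opposite side lengths: (8 : 10 : 6).
Normalizing by 8+10+6 = 24 gives (1/3, 5/12, 1/4).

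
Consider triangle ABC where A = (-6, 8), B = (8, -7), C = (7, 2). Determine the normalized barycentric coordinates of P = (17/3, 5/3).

(1/9, 1/9, 7/9)

Signed area of the reference triangle: [ABC] = ½·((-6)·(-7−2) + 8·(2−8) + 7·(8−(-7))) = ½·(54 − 48 + 105) = 111/2.
[PBC] = ½·((17/3)·(-7−2) + 8·(2−(5/3)) + 7·(5/3−(-7))) = ½·(-51 + 8/3 + 182/3) = 37/6, so the A-coordinate is (37/6)/(111/2) = 1/9.
[APC] = ½·((-6)·(5/3−2) + (17/3)·(2−8) + 7·(8−(5/3))) = ½·(2 − 34 + 133/3) = 37/6, so the B-coordinate is 1/9.
[ABP] = ½·((-6)·(-7−(5/3)) + 8·(5/3−8) + (17/3)·(8−(-7))) = ½·(52 − 152/3 + 85) = 259/6, so the C-coordinate is 7/9.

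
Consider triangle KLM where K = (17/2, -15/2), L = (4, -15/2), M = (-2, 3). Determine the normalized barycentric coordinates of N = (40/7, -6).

Signed area of the reference triangle: [KLM] = ½·((17/2)·(-15/2−3) + 4·(3−(-15/2)) + (-2)·(-15/2−(-15/2))) = ½·(-357/4 + 42 + 0) = -189/8.
[NLM] = ½·((40/7)·(-15/2−3) + 4·(3−(-6)) + (-2)·(-6−(-15/2))) = ½·(-60 + 36 − 3) = -27/2, so the K-coordinate is (-27/2)/(-189/8) = 4/7.
[KNM] = ½·((17/2)·(-6−3) + (40/7)·(3−(-15/2)) + (-2)·(-15/2−(-6))) = ½·(-153/2 + 60 + 3) = -27/4, so the L-coordinate is 2/7.
[KLN] = ½·((17/2)·(-15/2−(-6)) + 4·(-6−(-15/2)) + (40/7)·(-15/2−(-15/2))) = ½·(-51/4 + 6 + 0) = -27/8, so the M-coordinate is 1/7.

(4/7, 2/7, 1/7)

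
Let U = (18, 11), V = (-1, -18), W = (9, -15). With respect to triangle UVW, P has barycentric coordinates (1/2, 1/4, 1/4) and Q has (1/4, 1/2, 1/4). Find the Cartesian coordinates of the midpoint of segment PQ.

Barycentric coordinates of the midpoint are the average: (3/8, 3/8, 1/4).
Converting: (3/8)·U + (3/8)·V + (1/4)·W = (69/8, -51/8).

(69/8, -51/8)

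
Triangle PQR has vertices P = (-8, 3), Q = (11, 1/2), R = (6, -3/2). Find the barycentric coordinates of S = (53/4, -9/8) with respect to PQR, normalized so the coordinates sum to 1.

Signed area of the reference triangle: [PQR] = ½·((-8)·(1/2−(-3/2)) + 11·(-3/2−3) + 6·(3−(1/2))) = ½·(-16 − 99/2 + 15) = -101/4.
[SQR] = ½·((53/4)·(1/2−(-3/2)) + 11·(-3/2−(-9/8)) + 6·(-9/8−(1/2))) = ½·(53/2 − 33/8 − 39/4) = 101/16, so the P-coordinate is (101/16)/(-101/4) = -1/4.
[PSR] = ½·((-8)·(-9/8−(-3/2)) + (53/4)·(-3/2−3) + 6·(3−(-9/8))) = ½·(-3 − 477/8 + 99/4) = -303/16, so the Q-coordinate is 3/4.
[PQS] = ½·((-8)·(1/2−(-9/8)) + 11·(-9/8−3) + (53/4)·(3−(1/2))) = ½·(-13 − 363/8 + 265/8) = -101/8, so the R-coordinate is 1/2.
Check: -1/4 + 3/4 + 1/2 = 1.

(-1/4, 3/4, 1/2)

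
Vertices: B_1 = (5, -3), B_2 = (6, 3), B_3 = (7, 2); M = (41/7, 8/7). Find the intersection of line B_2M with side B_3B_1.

Barycentric coordinates of M with respect to B_1B_2B_3: (2/7, 4/7, 1/7).
On side B_3B_1 the B_2-coordinate is zero; dropping M's B_2-weight 4/7 and renormalizing the remaining 1/7 : 2/7 gives weights 1/3, 2/3 on B_3, B_1.
N = (1/3)·(7, 2) + (2/3)·(5, -3) = (17/3, -4/3).

(17/3, -4/3)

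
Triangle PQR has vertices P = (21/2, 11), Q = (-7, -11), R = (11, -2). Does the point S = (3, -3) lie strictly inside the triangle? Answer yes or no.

Barycentric coordinates of S: (12/53, 209/477, 160/477).
The three coordinates are positive, positive, positive; a point is interior exactly when all three are positive.

yes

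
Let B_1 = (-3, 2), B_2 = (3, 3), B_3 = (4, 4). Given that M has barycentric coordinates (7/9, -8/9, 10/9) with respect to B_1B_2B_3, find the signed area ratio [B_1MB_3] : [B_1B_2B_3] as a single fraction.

The signed ratio [B_1MB_3]/[B_1B_2B_3] equals the barycentric coordinate of M at vertex B_2, which is -8/9.

-8/9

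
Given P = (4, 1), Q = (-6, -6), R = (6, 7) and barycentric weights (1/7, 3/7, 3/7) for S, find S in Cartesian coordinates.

(4/7, 4/7)

S = (1/7)·P + (3/7)·Q + (3/7)·R.
x-coordinate: (1/7)·4 + (3/7)·(-6) + (3/7)·6 = 4/7.
y-coordinate: (1/7)·1 + (3/7)·(-6) + (3/7)·7 = 4/7.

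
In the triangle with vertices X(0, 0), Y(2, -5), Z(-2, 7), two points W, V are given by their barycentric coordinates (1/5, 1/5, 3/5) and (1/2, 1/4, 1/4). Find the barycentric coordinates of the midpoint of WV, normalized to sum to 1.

(7/20, 9/40, 17/40)

Since both coordinate triples sum to 1, the midpoint's barycentrics are the componentwise average.
(1/5+1/2)/2 = 7/20; similarly 9/40 and 17/40.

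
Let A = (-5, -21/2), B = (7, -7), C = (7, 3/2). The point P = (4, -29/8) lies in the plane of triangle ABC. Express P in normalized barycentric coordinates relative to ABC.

(1/4, 1/4, 1/2)

Signed area of the reference triangle: [ABC] = ½·((-5)·(-7−(3/2)) + 7·(3/2−(-21/2)) + 7·(-21/2−(-7))) = ½·(85/2 + 84 − 49/2) = 51.
[PBC] = ½·(4·(-7−(3/2)) + 7·(3/2−(-29/8)) + 7·(-29/8−(-7))) = ½·(-34 + 287/8 + 189/8) = 51/4, so the A-coordinate is (51/4)/51 = 1/4.
[APC] = ½·((-5)·(-29/8−(3/2)) + 4·(3/2−(-21/2)) + 7·(-21/2−(-29/8))) = ½·(205/8 + 48 − 385/8) = 51/4, so the B-coordinate is 1/4.
[ABP] = ½·((-5)·(-7−(-29/8)) + 7·(-29/8−(-21/2)) + 4·(-21/2−(-7))) = ½·(135/8 + 385/8 − 14) = 51/2, so the C-coordinate is 1/2.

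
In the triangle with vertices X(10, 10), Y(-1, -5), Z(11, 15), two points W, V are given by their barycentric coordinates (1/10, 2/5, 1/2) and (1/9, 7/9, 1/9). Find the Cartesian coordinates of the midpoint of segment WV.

Barycentric coordinates of the midpoint are the average: (19/180, 53/90, 11/36).
Converting: (19/180)·X + (53/90)·Y + (11/36)·Z = (689/180, 97/36).

(689/180, 97/36)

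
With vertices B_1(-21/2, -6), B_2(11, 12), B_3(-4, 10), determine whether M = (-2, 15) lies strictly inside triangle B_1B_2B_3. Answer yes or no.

Barycentric coordinates of M: (-71/227, -1/454, 597/454).
The three coordinates are negative, negative, positive; a point is interior exactly when all three are positive.

no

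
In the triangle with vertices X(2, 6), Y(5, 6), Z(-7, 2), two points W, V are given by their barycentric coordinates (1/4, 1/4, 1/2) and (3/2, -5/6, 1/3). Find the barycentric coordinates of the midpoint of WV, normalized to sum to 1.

Since both coordinate triples sum to 1, the midpoint's barycentrics are the componentwise average.
(1/4+3/2)/2 = 7/8; similarly -7/24 and 5/12.

(7/8, -7/24, 5/12)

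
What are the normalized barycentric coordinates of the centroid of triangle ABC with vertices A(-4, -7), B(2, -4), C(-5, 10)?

(1/3, 1/3, 1/3)

The centroid is the average of the vertices, so each weight is 1/3.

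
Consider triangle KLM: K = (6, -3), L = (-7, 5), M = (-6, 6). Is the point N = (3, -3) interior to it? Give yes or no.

Barycentric coordinates of N: (6/7, 9/7, -8/7).
The three coordinates are positive, positive, negative; a point is interior exactly when all three are positive.

no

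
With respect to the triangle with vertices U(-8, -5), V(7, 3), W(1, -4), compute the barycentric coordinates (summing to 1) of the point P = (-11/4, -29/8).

(1/2, 1/8, 3/8)

Signed area of the reference triangle: [UVW] = ½·((-8)·(3−(-4)) + 7·(-4−(-5)) + 1·(-5−3)) = ½·(-56 + 7 − 8) = -57/2.
[PVW] = ½·((-11/4)·(3−(-4)) + 7·(-4−(-29/8)) + 1·(-29/8−3)) = ½·(-77/4 − 21/8 − 53/8) = -57/4, so the U-coordinate is (-57/4)/(-57/2) = 1/2.
[UPW] = ½·((-8)·(-29/8−(-4)) + (-11/4)·(-4−(-5)) + 1·(-5−(-29/8))) = ½·(-3 − 11/4 − 11/8) = -57/16, so the V-coordinate is 1/8.
[UVP] = ½·((-8)·(3−(-29/8)) + 7·(-29/8−(-5)) + (-11/4)·(-5−3)) = ½·(-53 + 77/8 + 22) = -171/16, so the W-coordinate is 3/8.
Check: 1/2 + 1/8 + 3/8 = 1.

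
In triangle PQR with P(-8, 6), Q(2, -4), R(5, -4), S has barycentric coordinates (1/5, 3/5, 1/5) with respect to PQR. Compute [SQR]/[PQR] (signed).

The signed ratio [SQR]/[PQR] equals the barycentric coordinate of S at vertex P, which is 1/5.

1/5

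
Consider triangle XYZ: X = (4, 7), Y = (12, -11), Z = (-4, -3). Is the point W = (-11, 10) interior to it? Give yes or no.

no

Barycentric coordinates of W: (19/28, -87/112, 123/112).
The three coordinates are positive, negative, positive; a point is interior exactly when all three are positive.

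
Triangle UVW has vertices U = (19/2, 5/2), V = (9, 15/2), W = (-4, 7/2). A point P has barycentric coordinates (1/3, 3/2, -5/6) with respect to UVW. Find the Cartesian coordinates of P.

(20, 55/6)

P = (1/3)·U + (3/2)·V + (-5/6)·W.
x-coordinate: (1/3)·(19/2) + (3/2)·9 + (-5/6)·(-4) = 20.
y-coordinate: (1/3)·(5/2) + (3/2)·(15/2) + (-5/6)·(7/2) = 55/6.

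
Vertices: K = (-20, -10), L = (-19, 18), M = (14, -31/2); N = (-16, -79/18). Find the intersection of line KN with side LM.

(-8, 41/6)

Barycentric coordinates of N with respect to KLM: (2/3, 2/9, 1/9).
On side LM the K-coordinate is zero; dropping N's K-weight 2/3 and renormalizing the remaining 2/9 : 1/9 gives weights 2/3, 1/3 on L, M.
J = (2/3)·(-19, 18) + (1/3)·(14, -31/2) = (-8, 41/6).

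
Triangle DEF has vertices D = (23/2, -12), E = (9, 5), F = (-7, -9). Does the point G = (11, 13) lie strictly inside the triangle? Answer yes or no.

no

Barycentric coordinates of G: (-100/307, 461/307, -54/307).
The three coordinates are negative, positive, negative; a point is interior exactly when all three are positive.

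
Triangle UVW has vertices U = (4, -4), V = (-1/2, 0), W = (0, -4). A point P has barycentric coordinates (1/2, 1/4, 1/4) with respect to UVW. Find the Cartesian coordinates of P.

(15/8, -3)

P = (1/2)·U + (1/4)·V + (1/4)·W.
x-coordinate: (1/2)·4 + (1/4)·(-1/2) + (1/4)·0 = 15/8.
y-coordinate: (1/2)·(-4) + (1/4)·0 + (1/4)·(-4) = -3.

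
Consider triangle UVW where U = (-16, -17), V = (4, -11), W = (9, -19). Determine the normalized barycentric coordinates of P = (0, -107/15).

(1/15, 22/15, -8/15)

Signed area of the reference triangle: [UVW] = ½·((-16)·(-11−(-19)) + 4·(-19−(-17)) + 9·(-17−(-11))) = ½·(-128 − 8 − 54) = -95.
[PVW] = ½·(0·(-11−(-19)) + 4·(-19−(-107/15)) + 9·(-107/15−(-11))) = ½·(0 − 712/15 + 174/5) = -19/3, so the U-coordinate is (-19/3)/(-95) = 1/15.
[UPW] = ½·((-16)·(-107/15−(-19)) + 0·(-19−(-17)) + 9·(-17−(-107/15))) = ½·(-2848/15 + 0 − 444/5) = -418/3, so the V-coordinate is 22/15.
[UVP] = ½·((-16)·(-11−(-107/15)) + 4·(-107/15−(-17)) + 0·(-17−(-11))) = ½·(928/15 + 592/15 + 0) = 152/3, so the W-coordinate is -8/15.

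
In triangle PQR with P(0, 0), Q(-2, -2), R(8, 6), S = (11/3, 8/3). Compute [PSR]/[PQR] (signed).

1/6

[PQR] = ½·(0·(-2−6) + (-2)·(6−0) + 8·(0−(-2))) = ½·(0 − 12 + 16) = 2.
[PSR] = ½·(0·(8/3−6) + (11/3)·(6−0) + 8·(0−(8/3))) = ½·(0 + 22 − 64/3) = 1/3, so the ratio is (1/3)/2 = 1/6.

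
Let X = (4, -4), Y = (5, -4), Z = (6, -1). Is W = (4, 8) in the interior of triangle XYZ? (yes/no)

Barycentric coordinates of W: (5, -8, 4).
The three coordinates are positive, negative, positive; a point is interior exactly when all three are positive.

no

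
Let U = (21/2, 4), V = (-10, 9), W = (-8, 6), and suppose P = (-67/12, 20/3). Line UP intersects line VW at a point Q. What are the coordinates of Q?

(-44/5, 36/5)

Barycentric coordinates of P with respect to UVW: (1/6, 1/3, 1/2).
On side VW the U-coordinate is zero; dropping P's U-weight 1/6 and renormalizing the remaining 1/3 : 1/2 gives weights 2/5, 3/5 on V, W.
Q = (2/5)·(-10, 9) + (3/5)·(-8, 6) = (-44/5, 36/5).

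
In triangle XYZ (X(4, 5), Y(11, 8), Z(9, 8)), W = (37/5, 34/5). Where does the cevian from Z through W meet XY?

Barycentric coordinates of W with respect to XYZ: (2/5, 1/5, 2/5).
On side XY the Z-coordinate is zero; dropping W's Z-weight 2/5 and renormalizing the remaining 2/5 : 1/5 gives weights 2/3, 1/3 on X, Y.
V = (2/3)·(4, 5) + (1/3)·(11, 8) = (19/3, 6).

(19/3, 6)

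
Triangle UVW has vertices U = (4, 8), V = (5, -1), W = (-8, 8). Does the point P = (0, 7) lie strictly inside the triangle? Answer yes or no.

Barycentric coordinates of P: (59/108, 1/9, 37/108).
The three coordinates are positive, positive, positive; a point is interior exactly when all three are positive.

yes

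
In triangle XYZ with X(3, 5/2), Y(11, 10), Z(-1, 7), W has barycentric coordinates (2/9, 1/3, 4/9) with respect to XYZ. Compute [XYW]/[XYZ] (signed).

The signed ratio [XYW]/[XYZ] equals the barycentric coordinate of W at vertex Z, which is 4/9.

4/9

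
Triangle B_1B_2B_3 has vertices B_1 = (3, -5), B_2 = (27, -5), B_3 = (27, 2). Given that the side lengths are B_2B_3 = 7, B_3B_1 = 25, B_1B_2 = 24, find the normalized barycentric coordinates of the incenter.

(1/8, 25/56, 3/7)

The incenter has barycentric coordinates proportional to the opposite side lengths: (7 : 25 : 24).
Normalizing by 7+25+24 = 56 gives (1/8, 25/56, 3/7).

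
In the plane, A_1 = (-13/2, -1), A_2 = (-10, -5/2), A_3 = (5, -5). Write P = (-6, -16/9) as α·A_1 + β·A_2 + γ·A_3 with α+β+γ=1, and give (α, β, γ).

Signed area of the reference triangle: [A_1A_2A_3] = ½·((-13/2)·(-5/2−(-5)) + (-10)·(-5−(-1)) + 5·(-1−(-5/2))) = ½·(-65/4 + 40 + 15/2) = 125/8.
[PA_2A_3] = ½·((-6)·(-5/2−(-5)) + (-10)·(-5−(-16/9)) + 5·(-16/9−(-5/2))) = ½·(-15 + 290/9 + 65/18) = 125/12, so the A_1-coordinate is (125/12)/(125/8) = 2/3.
[A_1PA_3] = ½·((-13/2)·(-16/9−(-5)) + (-6)·(-5−(-1)) + 5·(-1−(-16/9))) = ½·(-377/18 + 24 + 35/9) = 125/36, so the A_2-coordinate is 2/9.
[A_1A_2P] = ½·((-13/2)·(-5/2−(-16/9)) + (-10)·(-16/9−(-1)) + (-6)·(-1−(-5/2))) = ½·(169/36 + 70/9 − 9) = 125/72, so the A_3-coordinate is 1/9.
Check: 2/3 + 2/9 + 1/9 = 1.

(2/3, 2/9, 1/9)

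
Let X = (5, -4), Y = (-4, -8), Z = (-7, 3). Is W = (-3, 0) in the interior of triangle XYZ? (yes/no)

Barycentric coordinates of W: (35/111, 8/111, 68/111).
The three coordinates are positive, positive, positive; a point is interior exactly when all three are positive.

yes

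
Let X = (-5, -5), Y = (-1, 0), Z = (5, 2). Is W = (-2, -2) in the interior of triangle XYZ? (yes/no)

Barycentric coordinates of W: (5/11, 9/22, 3/22).
The three coordinates are positive, positive, positive; a point is interior exactly when all three are positive.

yes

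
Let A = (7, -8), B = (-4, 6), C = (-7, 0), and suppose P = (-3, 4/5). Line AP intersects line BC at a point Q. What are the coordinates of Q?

(-11/2, 3)

Barycentric coordinates of P with respect to ABC: (1/5, 2/5, 2/5).
On side BC the A-coordinate is zero; dropping P's A-weight 1/5 and renormalizing the remaining 2/5 : 2/5 gives weights 1/2, 1/2 on B, C.
Q = (1/2)·(-4, 6) + (1/2)·(-7, 0) = (-11/2, 3).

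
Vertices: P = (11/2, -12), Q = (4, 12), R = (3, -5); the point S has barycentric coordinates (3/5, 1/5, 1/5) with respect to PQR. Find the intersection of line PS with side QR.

(7/2, 7/2)

Line PS meets QR where the P-coordinate vanishes; zeroing S's P-weight and renormalizing leaves Q, R-weights 1/5 : 1/5 → (1/2, 1/2).
So T = (1/2)·Q + (1/2)·R = (7/2, 7/2).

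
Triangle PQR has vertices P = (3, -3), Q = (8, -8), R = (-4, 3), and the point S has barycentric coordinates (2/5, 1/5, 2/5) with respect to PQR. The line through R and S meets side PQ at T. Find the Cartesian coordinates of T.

(14/3, -14/3)

Line RS meets PQ where the R-coordinate vanishes; zeroing S's R-weight and renormalizing leaves P, Q-weights 2/5 : 1/5 → (2/3, 1/3).
So T = (2/3)·P + (1/3)·Q = (14/3, -14/3).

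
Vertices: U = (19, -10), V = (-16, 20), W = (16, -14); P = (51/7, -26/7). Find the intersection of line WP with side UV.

Barycentric coordinates of P with respect to UVW: (1/7, 2/7, 4/7).
On side UV the W-coordinate is zero; dropping P's W-weight 4/7 and renormalizing the remaining 1/7 : 2/7 gives weights 1/3, 2/3 on U, V.
Q = (1/3)·(19, -10) + (2/3)·(-16, 20) = (-13/3, 10).

(-13/3, 10)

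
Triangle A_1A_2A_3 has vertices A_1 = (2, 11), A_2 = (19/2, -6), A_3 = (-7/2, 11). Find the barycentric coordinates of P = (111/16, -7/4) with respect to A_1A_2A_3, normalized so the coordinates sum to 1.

Signed area of the reference triangle: [A_1A_2A_3] = ½·(2·(-6−11) + (19/2)·(11−11) + (-7/2)·(11−(-6))) = ½·(-34 + 0 − 119/2) = -187/4.
[PA_2A_3] = ½·((111/16)·(-6−11) + (19/2)·(11−(-7/4)) + (-7/2)·(-7/4−(-6))) = ½·(-1887/16 + 969/8 − 119/8) = -187/32, so the A_1-coordinate is (-187/32)/(-187/4) = 1/8.
[A_1PA_3] = ½·(2·(-7/4−11) + (111/16)·(11−11) + (-7/2)·(11−(-7/4))) = ½·(-51/2 + 0 − 357/8) = -561/16, so the A_2-coordinate is 3/4.
[A_1A_2P] = ½·(2·(-6−(-7/4)) + (19/2)·(-7/4−11) + (111/16)·(11−(-6))) = ½·(-17/2 − 969/8 + 1887/16) = -187/32, so the A_3-coordinate is 1/8.
Check: 1/8 + 3/4 + 1/8 = 1.

(1/8, 3/4, 1/8)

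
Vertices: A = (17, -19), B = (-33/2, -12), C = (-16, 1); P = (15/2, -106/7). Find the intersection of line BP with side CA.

(23/2, -47/3)

Barycentric coordinates of P with respect to ABC: (5/7, 1/7, 1/7).
On side CA the B-coordinate is zero; dropping P's B-weight 1/7 and renormalizing the remaining 1/7 : 5/7 gives weights 1/6, 5/6 on C, A.
Q = (1/6)·(-16, 1) + (5/6)·(17, -19) = (23/2, -47/3).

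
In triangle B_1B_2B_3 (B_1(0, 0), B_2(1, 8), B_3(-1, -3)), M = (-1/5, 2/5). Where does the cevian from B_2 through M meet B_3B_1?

(-1/2, -3/2)

Barycentric coordinates of M with respect to B_1B_2B_3: (2/5, 1/5, 2/5).
On side B_3B_1 the B_2-coordinate is zero; dropping M's B_2-weight 1/5 and renormalizing the remaining 2/5 : 2/5 gives weights 1/2, 1/2 on B_3, B_1.
N = (1/2)·(-1, -3) + (1/2)·(0, 0) = (-1/2, -3/2).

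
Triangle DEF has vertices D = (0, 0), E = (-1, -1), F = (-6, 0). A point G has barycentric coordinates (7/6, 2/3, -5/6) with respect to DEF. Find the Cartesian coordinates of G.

(13/3, -2/3)

G = (7/6)·D + (2/3)·E + (-5/6)·F.
x-coordinate: (7/6)·0 + (2/3)·(-1) + (-5/6)·(-6) = 13/3.
y-coordinate: (7/6)·0 + (2/3)·(-1) + (-5/6)·0 = -2/3.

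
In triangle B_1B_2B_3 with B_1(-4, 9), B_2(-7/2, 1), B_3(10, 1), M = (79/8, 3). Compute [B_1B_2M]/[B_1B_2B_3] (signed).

[B_1B_2B_3] = ½·((-4)·(1−1) + (-7/2)·(1−9) + 10·(9−1)) = ½·(0 + 28 + 80) = 54.
[B_1B_2M] = ½·((-4)·(1−3) + (-7/2)·(3−9) + (79/8)·(9−1)) = ½·(8 + 21 + 79) = 54, so the ratio is 54/54 = 1.

1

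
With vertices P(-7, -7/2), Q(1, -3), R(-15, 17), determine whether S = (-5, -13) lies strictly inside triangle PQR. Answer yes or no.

Barycentric coordinates of S: (5/3, -5/24, -11/24).
The three coordinates are positive, negative, negative; a point is interior exactly when all three are positive.

no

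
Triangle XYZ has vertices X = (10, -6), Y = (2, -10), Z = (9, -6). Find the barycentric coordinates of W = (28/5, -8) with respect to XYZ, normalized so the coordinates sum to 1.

Signed area of the reference triangle: [XYZ] = ½·(10·(-10−(-6)) + 2·(-6−(-6)) + 9·(-6−(-10))) = ½·(-40 + 0 + 36) = -2.
[WYZ] = ½·((28/5)·(-10−(-6)) + 2·(-6−(-8)) + 9·(-8−(-10))) = ½·(-112/5 + 4 + 18) = -1/5, so the X-coordinate is (-1/5)/(-2) = 1/10.
[XWZ] = ½·(10·(-8−(-6)) + (28/5)·(-6−(-6)) + 9·(-6−(-8))) = ½·(-20 + 0 + 18) = -1, so the Y-coordinate is 1/2.
[XYW] = ½·(10·(-10−(-8)) + 2·(-8−(-6)) + (28/5)·(-6−(-10))) = ½·(-20 − 4 + 112/5) = -4/5, so the Z-coordinate is 2/5.
Check: 1/10 + 1/2 + 2/5 = 1.

(1/10, 1/2, 2/5)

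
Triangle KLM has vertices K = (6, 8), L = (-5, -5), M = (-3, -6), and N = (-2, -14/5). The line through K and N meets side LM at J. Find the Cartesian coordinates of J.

(-4, -11/2)

Barycentric coordinates of N with respect to KLM: (1/5, 2/5, 2/5).
On side LM the K-coordinate is zero; dropping N's K-weight 1/5 and renormalizing the remaining 2/5 : 2/5 gives weights 1/2, 1/2 on L, M.
J = (1/2)·(-5, -5) + (1/2)·(-3, -6) = (-4, -11/2).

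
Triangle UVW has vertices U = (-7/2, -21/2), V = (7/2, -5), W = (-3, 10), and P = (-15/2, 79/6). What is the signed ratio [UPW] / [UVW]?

[UVW] = ½·((-7/2)·(-5−10) + (7/2)·(10−(-21/2)) + (-3)·(-21/2−(-5))) = ½·(105/2 + 287/4 + 33/2) = 563/8.
[UPW] = ½·((-7/2)·(79/6−10) + (-15/2)·(10−(-21/2)) + (-3)·(-21/2−(79/6))) = ½·(-133/12 − 615/4 + 71) = -563/12, so the ratio is (-563/12)/(563/8) = -2/3.

-2/3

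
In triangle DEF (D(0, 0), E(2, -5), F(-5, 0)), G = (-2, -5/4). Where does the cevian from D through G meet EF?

Barycentric coordinates of G with respect to DEF: (1/4, 1/4, 1/2).
On side EF the D-coordinate is zero; dropping G's D-weight 1/4 and renormalizing the remaining 1/4 : 1/2 gives weights 1/3, 2/3 on E, F.
H = (1/3)·(2, -5) + (2/3)·(-5, 0) = (-8/3, -5/3).

(-8/3, -5/3)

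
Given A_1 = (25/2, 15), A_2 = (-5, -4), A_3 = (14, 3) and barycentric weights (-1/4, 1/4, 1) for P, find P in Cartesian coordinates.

P = (-1/4)·A_1 + (1/4)·A_2 + 1·A_3.
x-coordinate: (-1/4)·(25/2) + (1/4)·(-5) + 1·14 = 77/8.
y-coordinate: (-1/4)·15 + (1/4)·(-4) + 1·3 = -7/4.

(77/8, -7/4)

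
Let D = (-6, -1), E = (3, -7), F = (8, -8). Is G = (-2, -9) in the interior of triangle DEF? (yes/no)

Barycentric coordinates of G: (-5/7, 4, -16/7).
The three coordinates are negative, positive, negative; a point is interior exactly when all three are positive.

no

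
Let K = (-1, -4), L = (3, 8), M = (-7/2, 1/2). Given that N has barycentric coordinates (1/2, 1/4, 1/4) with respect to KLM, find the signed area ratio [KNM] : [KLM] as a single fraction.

The signed ratio [KNM]/[KLM] equals the barycentric coordinate of N at vertex L, which is 1/4.

1/4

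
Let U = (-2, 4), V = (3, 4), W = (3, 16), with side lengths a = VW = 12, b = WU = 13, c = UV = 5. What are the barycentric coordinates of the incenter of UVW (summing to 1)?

(2/5, 13/30, 1/6)

The incenter has barycentric coordinates proportional to the opposite side lengths: (12 : 13 : 5).
Normalizing by 12+13+5 = 30 gives (2/5, 13/30, 1/6).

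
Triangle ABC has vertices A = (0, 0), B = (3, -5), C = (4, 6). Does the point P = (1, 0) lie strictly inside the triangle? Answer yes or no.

Barycentric coordinates of P: (27/38, 3/19, 5/38).
The three coordinates are positive, positive, positive; a point is interior exactly when all three are positive.

yes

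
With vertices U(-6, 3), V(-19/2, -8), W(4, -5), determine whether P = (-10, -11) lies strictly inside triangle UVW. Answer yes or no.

Barycentric coordinates of P: (-13/46, 86/69, 5/138).
The three coordinates are negative, positive, positive; a point is interior exactly when all three are positive.

no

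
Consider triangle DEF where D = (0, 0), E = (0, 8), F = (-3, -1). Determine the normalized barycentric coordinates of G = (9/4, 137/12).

(5/12, 4/3, -3/4)

Signed area of the reference triangle: [DEF] = ½·(0·(8−(-1)) + 0·(-1−0) + (-3)·(0−8)) = ½·(0 + 0 + 24) = 12.
[GEF] = ½·((9/4)·(8−(-1)) + 0·(-1−(137/12)) + (-3)·(137/12−8)) = ½·(81/4 + 0 − 41/4) = 5, so the D-coordinate is 5/12 = 5/12.
[DGF] = ½·(0·(137/12−(-1)) + (9/4)·(-1−0) + (-3)·(0−(137/12))) = ½·(0 − 9/4 + 137/4) = 16, so the E-coordinate is 4/3.
[DEG] = ½·(0·(8−(137/12)) + 0·(137/12−0) + (9/4)·(0−8)) = ½·(0 + 0 − 18) = -9, so the F-coordinate is -3/4.
Check: 5/12 + 4/3 − 3/4 = 1.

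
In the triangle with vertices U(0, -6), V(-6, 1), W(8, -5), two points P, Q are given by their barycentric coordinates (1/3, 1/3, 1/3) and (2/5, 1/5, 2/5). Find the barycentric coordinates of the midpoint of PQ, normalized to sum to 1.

(11/30, 4/15, 11/30)

Since both coordinate triples sum to 1, the midpoint's barycentrics are the componentwise average.
(1/3+2/5)/2 = 11/30; similarly 4/15 and 11/30.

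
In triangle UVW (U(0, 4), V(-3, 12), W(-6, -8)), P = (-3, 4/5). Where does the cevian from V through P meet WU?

(-3, -2)

Barycentric coordinates of P with respect to UVW: (2/5, 1/5, 2/5).
On side WU the V-coordinate is zero; dropping P's V-weight 1/5 and renormalizing the remaining 2/5 : 2/5 gives weights 1/2, 1/2 on W, U.
Q = (1/2)·(-6, -8) + (1/2)·(0, 4) = (-3, -2).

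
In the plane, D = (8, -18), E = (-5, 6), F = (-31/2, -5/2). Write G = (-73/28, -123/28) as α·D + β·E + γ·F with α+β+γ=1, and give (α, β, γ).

Signed area of the reference triangle: [DEF] = ½·(8·(6−(-5/2)) + (-5)·(-5/2−(-18)) + (-31/2)·(-18−6)) = ½·(68 − 155/2 + 372) = 725/4.
[GEF] = ½·((-73/28)·(6−(-5/2)) + (-5)·(-5/2−(-123/28)) + (-31/2)·(-123/28−6)) = ½·(-1241/56 − 265/28 + 9021/56) = 3625/56, so the D-coordinate is (3625/56)/(725/4) = 5/14.
[DGF] = ½·(8·(-123/28−(-5/2)) + (-73/28)·(-5/2−(-18)) + (-31/2)·(-18−(-123/28))) = ½·(-106/7 − 2263/56 + 11811/56) = 2175/28, so the E-coordinate is 3/7.
[DEG] = ½·(8·(6−(-123/28)) + (-5)·(-123/28−(-18)) + (-73/28)·(-18−6)) = ½·(582/7 − 1905/28 + 438/7) = 2175/56, so the F-coordinate is 3/14.
Check: 5/14 + 3/7 + 3/14 = 1.

(5/14, 3/7, 3/14)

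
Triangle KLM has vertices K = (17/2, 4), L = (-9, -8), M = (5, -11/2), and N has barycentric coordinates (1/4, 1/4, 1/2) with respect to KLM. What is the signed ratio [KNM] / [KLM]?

The signed ratio [KNM]/[KLM] equals the barycentric coordinate of N at vertex L, which is 1/4.

1/4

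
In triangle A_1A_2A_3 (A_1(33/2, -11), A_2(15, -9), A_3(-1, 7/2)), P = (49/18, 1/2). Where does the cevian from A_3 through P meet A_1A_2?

Barycentric coordinates of P with respect to A_1A_2A_3: (1/9, 1/9, 7/9).
On side A_1A_2 the A_3-coordinate is zero; dropping P's A_3-weight 7/9 and renormalizing the remaining 1/9 : 1/9 gives weights 1/2, 1/2 on A_1, A_2.
Q = (1/2)·(33/2, -11) + (1/2)·(15, -9) = (63/4, -10).

(63/4, -10)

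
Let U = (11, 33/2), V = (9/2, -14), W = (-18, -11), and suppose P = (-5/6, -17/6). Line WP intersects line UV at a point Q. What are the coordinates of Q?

(31/4, 5/4)

Barycentric coordinates of P with respect to UVW: (1/3, 1/3, 1/3).
On side UV the W-coordinate is zero; dropping P's W-weight 1/3 and renormalizing the remaining 1/3 : 1/3 gives weights 1/2, 1/2 on U, V.
Q = (1/2)·(11, 33/2) + (1/2)·(9/2, -14) = (31/4, 5/4).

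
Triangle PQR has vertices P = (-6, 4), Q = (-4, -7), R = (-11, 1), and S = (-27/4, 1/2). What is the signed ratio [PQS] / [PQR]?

1/4

[PQR] = ½·((-6)·(-7−1) + (-4)·(1−4) + (-11)·(4−(-7))) = ½·(48 + 12 − 121) = -61/2.
[PQS] = ½·((-6)·(-7−(1/2)) + (-4)·(1/2−4) + (-27/4)·(4−(-7))) = ½·(45 + 14 − 297/4) = -61/8, so the ratio is (-61/8)/(-61/2) = 1/4.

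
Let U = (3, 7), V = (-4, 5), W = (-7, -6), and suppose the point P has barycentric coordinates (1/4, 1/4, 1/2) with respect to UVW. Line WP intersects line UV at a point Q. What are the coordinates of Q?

Line WP meets UV where the W-coordinate vanishes; zeroing P's W-weight and renormalizing leaves U, V-weights 1/4 : 1/4 → (1/2, 1/2).
So Q = (1/2)·U + (1/2)·V = (-1/2, 6).

(-1/2, 6)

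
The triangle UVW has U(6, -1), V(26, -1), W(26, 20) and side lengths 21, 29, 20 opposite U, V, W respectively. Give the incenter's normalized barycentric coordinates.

The incenter has barycentric coordinates proportional to the opposite side lengths: (21 : 29 : 20).
Normalizing by 21+29+20 = 70 gives (3/10, 29/70, 2/7).

(3/10, 29/70, 2/7)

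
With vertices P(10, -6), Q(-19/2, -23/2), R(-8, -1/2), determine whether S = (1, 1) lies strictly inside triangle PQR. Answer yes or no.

Barycentric coordinates of S: (129/275, -102/275, 248/275).
The three coordinates are positive, negative, positive; a point is interior exactly when all three are positive.

no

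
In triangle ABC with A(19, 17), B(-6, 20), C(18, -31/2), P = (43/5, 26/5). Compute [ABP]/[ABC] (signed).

2/5

[ABC] = ½·(19·(20−(-31/2)) + (-6)·(-31/2−17) + 18·(17−20)) = ½·(1349/2 + 195 − 54) = 1631/4.
[ABP] = ½·(19·(20−(26/5)) + (-6)·(26/5−17) + (43/5)·(17−20)) = ½·(1406/5 + 354/5 − 129/5) = 1631/10, so the ratio is (1631/10)/(1631/4) = 2/5.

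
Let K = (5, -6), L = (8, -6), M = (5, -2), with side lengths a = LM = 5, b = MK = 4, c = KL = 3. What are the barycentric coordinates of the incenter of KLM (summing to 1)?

(5/12, 1/3, 1/4)

The incenter has barycentric coordinates proportional to the opposite side lengths: (5 : 4 : 3).
Normalizing by 5+4+3 = 12 gives (5/12, 1/3, 1/4).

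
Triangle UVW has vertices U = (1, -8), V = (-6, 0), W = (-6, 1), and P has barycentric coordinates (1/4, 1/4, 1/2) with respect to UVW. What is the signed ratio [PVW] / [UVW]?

1/4

The signed ratio [PVW]/[UVW] equals the barycentric coordinate of P at vertex U, which is 1/4.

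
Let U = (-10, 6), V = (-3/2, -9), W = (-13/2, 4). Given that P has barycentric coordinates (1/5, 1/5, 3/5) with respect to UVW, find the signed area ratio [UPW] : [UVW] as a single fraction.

1/5

The signed ratio [UPW]/[UVW] equals the barycentric coordinate of P at vertex V, which is 1/5.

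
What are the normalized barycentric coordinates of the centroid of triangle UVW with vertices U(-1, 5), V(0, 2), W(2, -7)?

(1/3, 1/3, 1/3)

The centroid is the average of the vertices, so each weight is 1/3.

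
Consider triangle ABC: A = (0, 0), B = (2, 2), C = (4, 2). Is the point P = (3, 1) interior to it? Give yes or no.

no

Barycentric coordinates of P: (1/2, -1/2, 1).
The three coordinates are positive, negative, positive; a point is interior exactly when all three are positive.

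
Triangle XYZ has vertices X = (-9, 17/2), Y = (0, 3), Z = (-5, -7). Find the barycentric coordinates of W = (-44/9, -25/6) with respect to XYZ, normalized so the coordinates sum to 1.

(1/9, 1/9, 7/9)

Signed area of the reference triangle: [XYZ] = ½·((-9)·(3−(-7)) + 0·(-7−(17/2)) + (-5)·(17/2−3)) = ½·(-90 + 0 − 55/2) = -235/4.
[WYZ] = ½·((-44/9)·(3−(-7)) + 0·(-7−(-25/6)) + (-5)·(-25/6−3)) = ½·(-440/9 + 0 + 215/6) = -235/36, so the X-coordinate is (-235/36)/(-235/4) = 1/9.
[XWZ] = ½·((-9)·(-25/6−(-7)) + (-44/9)·(-7−(17/2)) + (-5)·(17/2−(-25/6))) = ½·(-51/2 + 682/9 − 190/3) = -235/36, so the Y-coordinate is 1/9.
[XYW] = ½·((-9)·(3−(-25/6)) + 0·(-25/6−(17/2)) + (-44/9)·(17/2−3)) = ½·(-129/2 + 0 − 242/9) = -1645/36, so the Z-coordinate is 7/9.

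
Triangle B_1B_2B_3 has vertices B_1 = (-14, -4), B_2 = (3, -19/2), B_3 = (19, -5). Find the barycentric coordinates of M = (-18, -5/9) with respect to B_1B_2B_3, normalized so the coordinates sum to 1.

(13/9, -2/3, 2/9)

Signed area of the reference triangle: [B_1B_2B_3] = ½·((-14)·(-19/2−(-5)) + 3·(-5−(-4)) + 19·(-4−(-19/2))) = ½·(63 − 3 + 209/2) = 329/4.
[MB_2B_3] = ½·((-18)·(-19/2−(-5)) + 3·(-5−(-5/9)) + 19·(-5/9−(-19/2))) = ½·(81 − 40/3 + 3059/18) = 4277/36, so the B_1-coordinate is (4277/36)/(329/4) = 13/9.
[B_1MB_3] = ½·((-14)·(-5/9−(-5)) + (-18)·(-5−(-4)) + 19·(-4−(-5/9))) = ½·(-560/9 + 18 − 589/9) = -329/6, so the B_2-coordinate is -2/3.
[B_1B_2M] = ½·((-14)·(-19/2−(-5/9)) + 3·(-5/9−(-4)) + (-18)·(-4−(-19/2))) = ½·(1127/9 + 31/3 − 99) = 329/18, so the B_3-coordinate is 2/9.
Check: 13/9 − 2/3 + 2/9 = 1.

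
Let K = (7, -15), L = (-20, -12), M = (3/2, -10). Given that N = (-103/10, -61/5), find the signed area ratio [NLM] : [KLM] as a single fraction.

[KLM] = ½·(7·(-12−(-10)) + (-20)·(-10−(-15)) + (3/2)·(-15−(-12))) = ½·(-14 − 100 − 9/2) = -237/4.
[NLM] = ½·((-103/10)·(-12−(-10)) + (-20)·(-10−(-61/5)) + (3/2)·(-61/5−(-12))) = ½·(103/5 − 44 − 3/10) = -237/20, so the ratio is (-237/20)/(-237/4) = 1/5.

1/5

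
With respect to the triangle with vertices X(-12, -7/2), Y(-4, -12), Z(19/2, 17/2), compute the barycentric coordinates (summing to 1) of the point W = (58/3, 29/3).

(-2/3, 1/3, 4/3)

Signed area of the reference triangle: [XYZ] = ½·((-12)·(-12−(17/2)) + (-4)·(17/2−(-7/2)) + (19/2)·(-7/2−(-12))) = ½·(246 − 48 + 323/4) = 1115/8.
[WYZ] = ½·((58/3)·(-12−(17/2)) + (-4)·(17/2−(29/3)) + (19/2)·(29/3−(-12))) = ½·(-1189/3 + 14/3 + 1235/6) = -1115/12, so the X-coordinate is (-1115/12)/(1115/8) = -2/3.
[XWZ] = ½·((-12)·(29/3−(17/2)) + (58/3)·(17/2−(-7/2)) + (19/2)·(-7/2−(29/3))) = ½·(-14 + 232 − 1501/12) = 1115/24, so the Y-coordinate is 1/3.
[XYW] = ½·((-12)·(-12−(29/3)) + (-4)·(29/3−(-7/2)) + (58/3)·(-7/2−(-12))) = ½·(260 − 158/3 + 493/3) = 1115/6, so the Z-coordinate is 4/3.
Check: -2/3 + 1/3 + 4/3 = 1.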